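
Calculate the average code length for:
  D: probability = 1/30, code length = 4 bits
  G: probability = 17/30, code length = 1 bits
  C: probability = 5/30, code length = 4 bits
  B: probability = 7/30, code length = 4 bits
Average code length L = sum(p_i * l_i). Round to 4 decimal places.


Weighted contributions p_i * l_i:
  D: (1/30) * 4 = 4/30
  G: (17/30) * 1 = 17/30
  C: (5/30) * 4 = 20/30
  B: (7/30) * 4 = 28/30
Sum = (4 + 17 + 20 + 28)/30 = 69/30

L = 69/30 = 2.3000 bits/symbol


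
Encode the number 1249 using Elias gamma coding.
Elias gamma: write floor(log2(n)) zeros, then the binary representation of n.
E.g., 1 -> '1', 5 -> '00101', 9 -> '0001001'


num_bits = floor(log2(1249)) + 1 = 11
leading_zeros = num_bits - 1 = 10
binary(1249) = 10011100001

Elias gamma(1249) = '0000000000' + '10011100001' = 000000000010011100001 (21 bits)


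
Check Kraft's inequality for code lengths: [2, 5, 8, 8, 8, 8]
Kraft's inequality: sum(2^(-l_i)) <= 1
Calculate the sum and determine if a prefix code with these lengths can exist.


Sum = 2^(-2) + 2^(-5) + 2^(-8) + 2^(-8) + 2^(-8) + 2^(-8)
    = 0.25 + 0.03125 + 0.00390625 + 0.00390625 + 0.00390625 + 0.00390625
    = 76/256 = 0.296875
Since 0.296875 <= 1, Kraft's inequality IS satisfied.
A prefix code with these lengths CAN exist.

Kraft sum = 0.296875. Satisfied.


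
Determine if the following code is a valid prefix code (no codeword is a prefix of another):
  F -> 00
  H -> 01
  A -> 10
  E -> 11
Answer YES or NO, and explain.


Checking each pair (does one codeword prefix another?):
  F='00' vs H='01': no prefix
  F='00' vs A='10': no prefix
  F='00' vs E='11': no prefix
  H='01' vs F='00': no prefix
  H='01' vs A='10': no prefix
  H='01' vs E='11': no prefix
  A='10' vs F='00': no prefix
  A='10' vs H='01': no prefix
  A='10' vs E='11': no prefix
  E='11' vs F='00': no prefix
  E='11' vs H='01': no prefix
  E='11' vs A='10': no prefix
No violation found over all pairs.

YES -- this is a valid prefix code. No codeword is a prefix of any other codeword.


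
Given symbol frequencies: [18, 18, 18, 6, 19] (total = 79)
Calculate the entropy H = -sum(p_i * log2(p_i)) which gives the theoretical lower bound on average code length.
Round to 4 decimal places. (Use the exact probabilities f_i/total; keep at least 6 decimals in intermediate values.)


Per-symbol terms -p_i * log2(p_i) with p_i = f_i/79:
  p = 18/79 = 0.227848: log2(p) = -2.133856, -p*log2(p) = 0.486195
  p = 18/79 = 0.227848: log2(p) = -2.133856, -p*log2(p) = 0.486195
  p = 18/79 = 0.227848: log2(p) = -2.133856, -p*log2(p) = 0.486195
  p = 6/79 = 0.075949: log2(p) = -3.718818, -p*log2(p) = 0.282442
  p = 19/79 = 0.240506: log2(p) = -2.055853, -p*log2(p) = 0.494446
H = 0.486195 + 0.486195 + 0.486195 + 0.282442 + 0.494446 = 2.235473

H = 2.2355 bits/symbol


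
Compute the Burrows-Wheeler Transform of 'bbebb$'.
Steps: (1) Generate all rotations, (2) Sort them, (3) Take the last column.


Rotations (sorted):
  0: $bbebb -> last char: b
  1: b$bbeb -> last char: b
  2: bb$bbe -> last char: e
  3: bbebb$ -> last char: $
  4: bebb$b -> last char: b
  5: ebb$bb -> last char: b


BWT = bbe$bb


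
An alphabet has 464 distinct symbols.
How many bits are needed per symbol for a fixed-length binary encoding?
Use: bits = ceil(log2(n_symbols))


log2(464) = 8.858
Bracket: 2^8 = 256 < 464 <= 2^9 = 512
So ceil(log2(464)) = 9

bits = ceil(log2(464)) = ceil(8.858) = 9 bits


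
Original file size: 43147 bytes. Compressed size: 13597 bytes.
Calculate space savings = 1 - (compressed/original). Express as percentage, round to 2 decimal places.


ratio = compressed/original = 13597/43147 = 0.315132
savings = 1 - ratio = 1 - 0.315132 = 0.684868
as a percentage: 0.684868 * 100 = 68.49%

Space savings = 1 - 13597/43147 = 68.49%


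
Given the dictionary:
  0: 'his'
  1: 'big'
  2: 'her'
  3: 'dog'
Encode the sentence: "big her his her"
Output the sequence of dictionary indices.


Look up each word in the dictionary:
  'big' -> 1
  'her' -> 2
  'his' -> 0
  'her' -> 2

Encoded: [1, 2, 0, 2]


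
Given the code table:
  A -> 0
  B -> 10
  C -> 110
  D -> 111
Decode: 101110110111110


Decoding:
10 -> B
111 -> D
0 -> A
110 -> C
111 -> D
110 -> C


Result: BDACDC


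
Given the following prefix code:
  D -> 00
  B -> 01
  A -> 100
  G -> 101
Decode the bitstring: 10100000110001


Decoding step by step:
Bits 101 -> G
Bits 00 -> D
Bits 00 -> D
Bits 01 -> B
Bits 100 -> A
Bits 01 -> B


Decoded message: GDDBAB


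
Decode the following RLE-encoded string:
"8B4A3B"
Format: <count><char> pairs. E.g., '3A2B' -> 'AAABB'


Expanding each <count><char> pair:
  8B -> 'BBBBBBBB'
  4A -> 'AAAA'
  3B -> 'BBB'

Decoded = BBBBBBBBAAAABBB


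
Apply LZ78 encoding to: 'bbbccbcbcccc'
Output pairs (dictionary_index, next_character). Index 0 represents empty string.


LZ78 encoding steps:
Dictionary: {0: ''}
Step 1: w='' (idx 0), next='b' -> output (0, 'b'), add 'b' as idx 1
Step 2: w='b' (idx 1), next='b' -> output (1, 'b'), add 'bb' as idx 2
Step 3: w='' (idx 0), next='c' -> output (0, 'c'), add 'c' as idx 3
Step 4: w='c' (idx 3), next='b' -> output (3, 'b'), add 'cb' as idx 4
Step 5: w='cb' (idx 4), next='c' -> output (4, 'c'), add 'cbc' as idx 5
Step 6: w='c' (idx 3), next='c' -> output (3, 'c'), add 'cc' as idx 6
Step 7: w='c' (idx 3), end of input -> output (3, '')


Encoded: [(0, 'b'), (1, 'b'), (0, 'c'), (3, 'b'), (4, 'c'), (3, 'c'), (3, '')]


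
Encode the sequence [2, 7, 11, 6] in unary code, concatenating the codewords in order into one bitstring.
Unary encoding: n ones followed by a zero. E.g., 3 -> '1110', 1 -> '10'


Encode each number as n ones followed by a terminating 0:
  2 -> 110 (3 bits)
  7 -> 11111110 (8 bits)
  11 -> 111111111110 (12 bits)
  6 -> 1111110 (7 bits)
Total length = 3 + 8 + 12 + 7 = 30 bits.

Unary([2, 7, 11, 6]) = 110111111101111111111101111110 (30 bits)


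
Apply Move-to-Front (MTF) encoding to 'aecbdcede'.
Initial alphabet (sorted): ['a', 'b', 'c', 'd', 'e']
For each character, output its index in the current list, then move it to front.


MTF encoding:
'a': index 0 in ['a', 'b', 'c', 'd', 'e'] -> ['a', 'b', 'c', 'd', 'e']
'e': index 4 in ['a', 'b', 'c', 'd', 'e'] -> ['e', 'a', 'b', 'c', 'd']
'c': index 3 in ['e', 'a', 'b', 'c', 'd'] -> ['c', 'e', 'a', 'b', 'd']
'b': index 3 in ['c', 'e', 'a', 'b', 'd'] -> ['b', 'c', 'e', 'a', 'd']
'd': index 4 in ['b', 'c', 'e', 'a', 'd'] -> ['d', 'b', 'c', 'e', 'a']
'c': index 2 in ['d', 'b', 'c', 'e', 'a'] -> ['c', 'd', 'b', 'e', 'a']
'e': index 3 in ['c', 'd', 'b', 'e', 'a'] -> ['e', 'c', 'd', 'b', 'a']
'd': index 2 in ['e', 'c', 'd', 'b', 'a'] -> ['d', 'e', 'c', 'b', 'a']
'e': index 1 in ['d', 'e', 'c', 'b', 'a'] -> ['e', 'd', 'c', 'b', 'a']


Output: [0, 4, 3, 3, 4, 2, 3, 2, 1]


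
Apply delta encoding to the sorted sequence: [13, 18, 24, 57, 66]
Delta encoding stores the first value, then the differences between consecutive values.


First value: 13
Deltas:
  18 - 13 = 5
  24 - 18 = 6
  57 - 24 = 33
  66 - 57 = 9


Delta encoded: [13, 5, 6, 33, 9]


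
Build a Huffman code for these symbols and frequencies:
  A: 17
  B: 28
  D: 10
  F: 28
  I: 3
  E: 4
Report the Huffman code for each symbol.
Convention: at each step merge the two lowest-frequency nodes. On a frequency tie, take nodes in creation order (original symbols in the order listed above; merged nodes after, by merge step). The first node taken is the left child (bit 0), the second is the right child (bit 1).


Huffman tree construction:
Step 1: Merge I(3) + E(4) = 7
Step 2: Merge (I+E)(7) + D(10) = 17
Step 3: Merge A(17) + ((I+E)+D)(17) = 34
Step 4: Merge B(28) + F(28) = 56
Step 5: Merge (A+((I+E)+D))(34) + (B+F)(56) = 90
Read each symbol's code off the tree from the root (left child = 0, right child = 1).

Codes:
  A: 00 (length 2)
  B: 10 (length 2)
  D: 011 (length 3)
  F: 11 (length 2)
  I: 0100 (length 4)
  E: 0101 (length 4)
Average code length: 204/90 = 2.2667 bits/symbol


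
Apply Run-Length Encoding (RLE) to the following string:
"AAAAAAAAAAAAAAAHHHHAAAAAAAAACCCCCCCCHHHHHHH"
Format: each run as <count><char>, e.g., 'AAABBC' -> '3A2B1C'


Scanning runs left to right:
  i=0: run of 'A' x 15 -> '15A'
  i=15: run of 'H' x 4 -> '4H'
  i=19: run of 'A' x 9 -> '9A'
  i=28: run of 'C' x 8 -> '8C'
  i=36: run of 'H' x 7 -> '7H'

RLE = 15A4H9A8C7H


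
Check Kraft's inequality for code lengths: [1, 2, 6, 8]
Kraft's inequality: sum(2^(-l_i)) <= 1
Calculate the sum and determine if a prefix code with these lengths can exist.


Sum = 2^(-1) + 2^(-2) + 2^(-6) + 2^(-8)
    = 0.5 + 0.25 + 0.015625 + 0.00390625
    = 197/256 = 0.76953125
Since 0.76953125 <= 1, Kraft's inequality IS satisfied.
A prefix code with these lengths CAN exist.

Kraft sum = 0.76953125. Satisfied.


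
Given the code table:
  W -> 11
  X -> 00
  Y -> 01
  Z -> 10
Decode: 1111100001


Decoding:
11 -> W
11 -> W
10 -> Z
00 -> X
01 -> Y


Result: WWZXY


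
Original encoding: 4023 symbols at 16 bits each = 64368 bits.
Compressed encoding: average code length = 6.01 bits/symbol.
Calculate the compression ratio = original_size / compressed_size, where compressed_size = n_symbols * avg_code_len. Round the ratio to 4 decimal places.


original_size = n_symbols * orig_bits = 4023 * 16 = 64368 bits
compressed_size = n_symbols * avg_code_len = 4023 * 6.01 = 24178.23 bits
ratio = original_size / compressed_size = 64368 / 24178.23 = 2.6622

Compression ratio = 2.6622


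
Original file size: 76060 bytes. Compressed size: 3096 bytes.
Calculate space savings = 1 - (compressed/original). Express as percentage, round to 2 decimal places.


ratio = compressed/original = 3096/76060 = 0.040705
savings = 1 - ratio = 1 - 0.040705 = 0.959295
as a percentage: 0.959295 * 100 = 95.93%

Space savings = 1 - 3096/76060 = 95.93%


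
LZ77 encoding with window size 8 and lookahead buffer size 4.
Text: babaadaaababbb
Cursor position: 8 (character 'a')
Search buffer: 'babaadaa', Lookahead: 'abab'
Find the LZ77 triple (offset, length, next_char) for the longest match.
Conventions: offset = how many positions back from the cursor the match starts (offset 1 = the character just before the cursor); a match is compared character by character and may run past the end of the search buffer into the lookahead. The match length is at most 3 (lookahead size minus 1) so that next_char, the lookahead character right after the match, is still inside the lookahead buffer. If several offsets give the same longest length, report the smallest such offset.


Try each offset into the search buffer:
  offset=1 (pos 7, char 'a'): match length 1
  offset=2 (pos 6, char 'a'): match length 1
  offset=3 (pos 5, char 'd'): match length 0
  offset=4 (pos 4, char 'a'): match length 1
  offset=5 (pos 3, char 'a'): match length 1
  offset=6 (pos 2, char 'b'): match length 0
  offset=7 (pos 1, char 'a'): match length 3
  offset=8 (pos 0, char 'b'): match length 0
Longest match has length 3 at offset 7.
next_char = character at position 8 + 3 = 11 -> 'b'

Best match: offset=7, length=3 (matching 'aba' starting at position 1)
LZ77 triple: (7, 3, 'b')


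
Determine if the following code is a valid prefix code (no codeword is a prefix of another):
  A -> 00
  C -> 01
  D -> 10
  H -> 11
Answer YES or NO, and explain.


Checking each pair (does one codeword prefix another?):
  A='00' vs C='01': no prefix
  A='00' vs D='10': no prefix
  A='00' vs H='11': no prefix
  C='01' vs A='00': no prefix
  C='01' vs D='10': no prefix
  C='01' vs H='11': no prefix
  D='10' vs A='00': no prefix
  D='10' vs C='01': no prefix
  D='10' vs H='11': no prefix
  H='11' vs A='00': no prefix
  H='11' vs C='01': no prefix
  H='11' vs D='10': no prefix
No violation found over all pairs.

YES -- this is a valid prefix code. No codeword is a prefix of any other codeword.


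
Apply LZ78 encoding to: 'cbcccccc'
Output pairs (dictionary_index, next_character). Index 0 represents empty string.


LZ78 encoding steps:
Dictionary: {0: ''}
Step 1: w='' (idx 0), next='c' -> output (0, 'c'), add 'c' as idx 1
Step 2: w='' (idx 0), next='b' -> output (0, 'b'), add 'b' as idx 2
Step 3: w='c' (idx 1), next='c' -> output (1, 'c'), add 'cc' as idx 3
Step 4: w='cc' (idx 3), next='c' -> output (3, 'c'), add 'ccc' as idx 4
Step 5: w='c' (idx 1), end of input -> output (1, '')


Encoded: [(0, 'c'), (0, 'b'), (1, 'c'), (3, 'c'), (1, '')]


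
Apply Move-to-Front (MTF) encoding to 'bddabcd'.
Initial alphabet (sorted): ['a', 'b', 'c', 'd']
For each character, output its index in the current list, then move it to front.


MTF encoding:
'b': index 1 in ['a', 'b', 'c', 'd'] -> ['b', 'a', 'c', 'd']
'd': index 3 in ['b', 'a', 'c', 'd'] -> ['d', 'b', 'a', 'c']
'd': index 0 in ['d', 'b', 'a', 'c'] -> ['d', 'b', 'a', 'c']
'a': index 2 in ['d', 'b', 'a', 'c'] -> ['a', 'd', 'b', 'c']
'b': index 2 in ['a', 'd', 'b', 'c'] -> ['b', 'a', 'd', 'c']
'c': index 3 in ['b', 'a', 'd', 'c'] -> ['c', 'b', 'a', 'd']
'd': index 3 in ['c', 'b', 'a', 'd'] -> ['d', 'c', 'b', 'a']


Output: [1, 3, 0, 2, 2, 3, 3]


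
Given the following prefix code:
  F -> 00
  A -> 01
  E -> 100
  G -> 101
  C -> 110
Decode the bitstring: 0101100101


Decoding step by step:
Bits 01 -> A
Bits 01 -> A
Bits 100 -> E
Bits 101 -> G


Decoded message: AAEG


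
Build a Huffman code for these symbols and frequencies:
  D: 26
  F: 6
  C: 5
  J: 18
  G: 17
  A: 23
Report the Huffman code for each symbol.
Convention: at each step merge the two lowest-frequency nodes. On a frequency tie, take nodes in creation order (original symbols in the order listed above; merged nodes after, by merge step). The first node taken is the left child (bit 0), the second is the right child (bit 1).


Huffman tree construction:
Step 1: Merge C(5) + F(6) = 11
Step 2: Merge (C+F)(11) + G(17) = 28
Step 3: Merge J(18) + A(23) = 41
Step 4: Merge D(26) + ((C+F)+G)(28) = 54
Step 5: Merge (J+A)(41) + (D+((C+F)+G))(54) = 95
Read each symbol's code off the tree from the root (left child = 0, right child = 1).

Codes:
  D: 10 (length 2)
  F: 1101 (length 4)
  C: 1100 (length 4)
  J: 00 (length 2)
  G: 111 (length 3)
  A: 01 (length 2)
Average code length: 229/95 = 2.4105 bits/symbol


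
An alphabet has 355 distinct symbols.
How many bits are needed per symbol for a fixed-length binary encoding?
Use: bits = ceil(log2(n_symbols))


log2(355) = 8.4717
Bracket: 2^8 = 256 < 355 <= 2^9 = 512
So ceil(log2(355)) = 9

bits = ceil(log2(355)) = ceil(8.4717) = 9 bits


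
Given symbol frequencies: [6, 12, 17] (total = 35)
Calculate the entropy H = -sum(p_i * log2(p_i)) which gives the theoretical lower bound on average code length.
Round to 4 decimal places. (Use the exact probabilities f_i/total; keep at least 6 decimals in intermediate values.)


Per-symbol terms -p_i * log2(p_i) with p_i = f_i/35:
  p = 6/35 = 0.171429: log2(p) = -2.544321, -p*log2(p) = 0.436169
  p = 12/35 = 0.342857: log2(p) = -1.544321, -p*log2(p) = 0.529481
  p = 17/35 = 0.485714: log2(p) = -1.041820, -p*log2(p) = 0.506027
H = 0.436169 + 0.529481 + 0.506027 = 1.471677

H = 1.4717 bits/symbol


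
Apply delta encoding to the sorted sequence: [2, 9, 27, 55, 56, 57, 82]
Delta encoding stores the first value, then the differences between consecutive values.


First value: 2
Deltas:
  9 - 2 = 7
  27 - 9 = 18
  55 - 27 = 28
  56 - 55 = 1
  57 - 56 = 1
  82 - 57 = 25


Delta encoded: [2, 7, 18, 28, 1, 1, 25]


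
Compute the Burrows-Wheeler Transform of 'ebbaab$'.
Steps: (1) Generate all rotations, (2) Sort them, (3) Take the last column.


Rotations (sorted):
  0: $ebbaab -> last char: b
  1: aab$ebb -> last char: b
  2: ab$ebba -> last char: a
  3: b$ebbaa -> last char: a
  4: baab$eb -> last char: b
  5: bbaab$e -> last char: e
  6: ebbaab$ -> last char: $


BWT = bbaabe$


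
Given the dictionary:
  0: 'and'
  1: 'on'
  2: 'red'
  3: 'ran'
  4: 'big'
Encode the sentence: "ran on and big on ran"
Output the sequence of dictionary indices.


Look up each word in the dictionary:
  'ran' -> 3
  'on' -> 1
  'and' -> 0
  'big' -> 4
  'on' -> 1
  'ran' -> 3

Encoded: [3, 1, 0, 4, 1, 3]


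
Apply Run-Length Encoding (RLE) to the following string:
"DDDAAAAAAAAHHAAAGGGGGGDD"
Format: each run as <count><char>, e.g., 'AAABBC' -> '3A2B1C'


Scanning runs left to right:
  i=0: run of 'D' x 3 -> '3D'
  i=3: run of 'A' x 8 -> '8A'
  i=11: run of 'H' x 2 -> '2H'
  i=13: run of 'A' x 3 -> '3A'
  i=16: run of 'G' x 6 -> '6G'
  i=22: run of 'D' x 2 -> '2D'

RLE = 3D8A2H3A6G2D


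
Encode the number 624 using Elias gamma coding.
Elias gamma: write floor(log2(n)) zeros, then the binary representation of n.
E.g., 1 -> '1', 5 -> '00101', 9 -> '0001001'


num_bits = floor(log2(624)) + 1 = 10
leading_zeros = num_bits - 1 = 9
binary(624) = 1001110000

Elias gamma(624) = '000000000' + '1001110000' = 0000000001001110000 (19 bits)


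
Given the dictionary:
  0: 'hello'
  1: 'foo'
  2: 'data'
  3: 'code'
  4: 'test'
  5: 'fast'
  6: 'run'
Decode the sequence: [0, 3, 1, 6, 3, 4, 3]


Look up each index in the dictionary:
  0 -> 'hello'
  3 -> 'code'
  1 -> 'foo'
  6 -> 'run'
  3 -> 'code'
  4 -> 'test'
  3 -> 'code'

Decoded: "hello code foo run code test code"


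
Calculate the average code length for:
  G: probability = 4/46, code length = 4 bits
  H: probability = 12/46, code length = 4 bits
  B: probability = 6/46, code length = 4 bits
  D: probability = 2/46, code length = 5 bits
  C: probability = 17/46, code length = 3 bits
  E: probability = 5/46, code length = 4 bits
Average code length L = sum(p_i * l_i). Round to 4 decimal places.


Weighted contributions p_i * l_i:
  G: (4/46) * 4 = 16/46
  H: (12/46) * 4 = 48/46
  B: (6/46) * 4 = 24/46
  D: (2/46) * 5 = 10/46
  C: (17/46) * 3 = 51/46
  E: (5/46) * 4 = 20/46
Sum = (16 + 48 + 24 + 10 + 51 + 20)/46 = 169/46

L = 169/46 = 3.6739 bits/symbol


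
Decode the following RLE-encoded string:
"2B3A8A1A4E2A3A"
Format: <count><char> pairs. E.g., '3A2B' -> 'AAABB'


Expanding each <count><char> pair:
  2B -> 'BB'
  3A -> 'AAA'
  8A -> 'AAAAAAAA'
  1A -> 'A'
  4E -> 'EEEE'
  2A -> 'AA'
  3A -> 'AAA'

Decoded = BBAAAAAAAAAAAAEEEEAAAAA


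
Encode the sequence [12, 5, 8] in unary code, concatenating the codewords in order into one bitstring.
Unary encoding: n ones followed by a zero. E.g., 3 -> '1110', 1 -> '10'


Encode each number as n ones followed by a terminating 0:
  12 -> 1111111111110 (13 bits)
  5 -> 111110 (6 bits)
  8 -> 111111110 (9 bits)
Total length = 13 + 6 + 9 = 28 bits.

Unary([12, 5, 8]) = 1111111111110111110111111110 (28 bits)


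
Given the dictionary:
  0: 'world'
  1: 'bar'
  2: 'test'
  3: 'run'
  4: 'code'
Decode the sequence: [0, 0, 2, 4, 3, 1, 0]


Look up each index in the dictionary:
  0 -> 'world'
  0 -> 'world'
  2 -> 'test'
  4 -> 'code'
  3 -> 'run'
  1 -> 'bar'
  0 -> 'world'

Decoded: "world world test code run bar world"


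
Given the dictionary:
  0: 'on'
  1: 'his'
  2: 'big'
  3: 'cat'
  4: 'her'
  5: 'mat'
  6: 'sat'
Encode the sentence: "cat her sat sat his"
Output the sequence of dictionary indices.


Look up each word in the dictionary:
  'cat' -> 3
  'her' -> 4
  'sat' -> 6
  'sat' -> 6
  'his' -> 1

Encoded: [3, 4, 6, 6, 1]


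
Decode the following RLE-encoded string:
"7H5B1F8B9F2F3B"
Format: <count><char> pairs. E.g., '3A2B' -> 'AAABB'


Expanding each <count><char> pair:
  7H -> 'HHHHHHH'
  5B -> 'BBBBB'
  1F -> 'F'
  8B -> 'BBBBBBBB'
  9F -> 'FFFFFFFFF'
  2F -> 'FF'
  3B -> 'BBB'

Decoded = HHHHHHHBBBBBFBBBBBBBBFFFFFFFFFFFBBB


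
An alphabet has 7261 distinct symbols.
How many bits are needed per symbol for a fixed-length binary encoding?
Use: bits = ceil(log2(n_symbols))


log2(7261) = 12.826
Bracket: 2^12 = 4096 < 7261 <= 2^13 = 8192
So ceil(log2(7261)) = 13

bits = ceil(log2(7261)) = ceil(12.826) = 13 bits


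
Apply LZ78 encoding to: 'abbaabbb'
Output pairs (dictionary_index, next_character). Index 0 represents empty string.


LZ78 encoding steps:
Dictionary: {0: ''}
Step 1: w='' (idx 0), next='a' -> output (0, 'a'), add 'a' as idx 1
Step 2: w='' (idx 0), next='b' -> output (0, 'b'), add 'b' as idx 2
Step 3: w='b' (idx 2), next='a' -> output (2, 'a'), add 'ba' as idx 3
Step 4: w='a' (idx 1), next='b' -> output (1, 'b'), add 'ab' as idx 4
Step 5: w='b' (idx 2), next='b' -> output (2, 'b'), add 'bb' as idx 5


Encoded: [(0, 'a'), (0, 'b'), (2, 'a'), (1, 'b'), (2, 'b')]


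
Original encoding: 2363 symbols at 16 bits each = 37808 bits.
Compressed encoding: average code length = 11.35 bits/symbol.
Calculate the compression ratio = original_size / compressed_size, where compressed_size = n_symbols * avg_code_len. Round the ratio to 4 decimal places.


original_size = n_symbols * orig_bits = 2363 * 16 = 37808 bits
compressed_size = n_symbols * avg_code_len = 2363 * 11.35 = 26820.05 bits
ratio = original_size / compressed_size = 37808 / 26820.05 = 1.4097

Compression ratio = 1.4097


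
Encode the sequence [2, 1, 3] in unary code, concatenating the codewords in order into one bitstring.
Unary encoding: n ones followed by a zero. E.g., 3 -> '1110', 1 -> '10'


Encode each number as n ones followed by a terminating 0:
  2 -> 110 (3 bits)
  1 -> 10 (2 bits)
  3 -> 1110 (4 bits)
Total length = 3 + 2 + 4 = 9 bits.

Unary([2, 1, 3]) = 110101110 (9 bits)


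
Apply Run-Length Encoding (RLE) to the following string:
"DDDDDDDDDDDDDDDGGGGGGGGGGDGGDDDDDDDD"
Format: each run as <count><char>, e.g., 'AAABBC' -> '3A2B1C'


Scanning runs left to right:
  i=0: run of 'D' x 15 -> '15D'
  i=15: run of 'G' x 10 -> '10G'
  i=25: run of 'D' x 1 -> '1D'
  i=26: run of 'G' x 2 -> '2G'
  i=28: run of 'D' x 8 -> '8D'

RLE = 15D10G1D2G8D


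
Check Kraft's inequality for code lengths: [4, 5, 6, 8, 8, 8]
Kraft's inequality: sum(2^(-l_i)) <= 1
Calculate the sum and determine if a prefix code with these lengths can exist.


Sum = 2^(-4) + 2^(-5) + 2^(-6) + 2^(-8) + 2^(-8) + 2^(-8)
    = 0.0625 + 0.03125 + 0.015625 + 0.00390625 + 0.00390625 + 0.00390625
    = 31/256 = 0.12109375
Since 0.12109375 <= 1, Kraft's inequality IS satisfied.
A prefix code with these lengths CAN exist.

Kraft sum = 0.12109375. Satisfied.


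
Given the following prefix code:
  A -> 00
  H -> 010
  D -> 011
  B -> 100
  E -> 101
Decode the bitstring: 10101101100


Decoding step by step:
Bits 101 -> E
Bits 011 -> D
Bits 011 -> D
Bits 00 -> A


Decoded message: EDDA


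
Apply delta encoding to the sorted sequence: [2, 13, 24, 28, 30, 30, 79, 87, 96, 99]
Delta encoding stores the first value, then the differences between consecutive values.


First value: 2
Deltas:
  13 - 2 = 11
  24 - 13 = 11
  28 - 24 = 4
  30 - 28 = 2
  30 - 30 = 0
  79 - 30 = 49
  87 - 79 = 8
  96 - 87 = 9
  99 - 96 = 3


Delta encoded: [2, 11, 11, 4, 2, 0, 49, 8, 9, 3]


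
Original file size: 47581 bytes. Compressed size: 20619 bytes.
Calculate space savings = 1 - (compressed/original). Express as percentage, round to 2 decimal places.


ratio = compressed/original = 20619/47581 = 0.433345
savings = 1 - ratio = 1 - 0.433345 = 0.566655
as a percentage: 0.566655 * 100 = 56.67%

Space savings = 1 - 20619/47581 = 56.67%


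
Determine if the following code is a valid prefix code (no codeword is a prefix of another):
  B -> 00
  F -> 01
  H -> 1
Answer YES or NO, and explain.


Checking each pair (does one codeword prefix another?):
  B='00' vs F='01': no prefix
  B='00' vs H='1': no prefix
  F='01' vs B='00': no prefix
  F='01' vs H='1': no prefix
  H='1' vs B='00': no prefix
  H='1' vs F='01': no prefix
No violation found over all pairs.

YES -- this is a valid prefix code. No codeword is a prefix of any other codeword.


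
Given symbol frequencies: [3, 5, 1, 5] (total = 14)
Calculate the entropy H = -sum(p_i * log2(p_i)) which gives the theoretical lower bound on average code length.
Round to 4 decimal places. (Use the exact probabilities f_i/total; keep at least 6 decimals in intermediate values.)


Per-symbol terms -p_i * log2(p_i) with p_i = f_i/14:
  p = 3/14 = 0.214286: log2(p) = -2.222392, -p*log2(p) = 0.476227
  p = 5/14 = 0.357143: log2(p) = -1.485427, -p*log2(p) = 0.530510
  p = 1/14 = 0.071429: log2(p) = -3.807355, -p*log2(p) = 0.271954
  p = 5/14 = 0.357143: log2(p) = -1.485427, -p*log2(p) = 0.530510
H = 0.476227 + 0.530510 + 0.271954 + 0.530510 = 1.809201

H = 1.8092 bits/symbol


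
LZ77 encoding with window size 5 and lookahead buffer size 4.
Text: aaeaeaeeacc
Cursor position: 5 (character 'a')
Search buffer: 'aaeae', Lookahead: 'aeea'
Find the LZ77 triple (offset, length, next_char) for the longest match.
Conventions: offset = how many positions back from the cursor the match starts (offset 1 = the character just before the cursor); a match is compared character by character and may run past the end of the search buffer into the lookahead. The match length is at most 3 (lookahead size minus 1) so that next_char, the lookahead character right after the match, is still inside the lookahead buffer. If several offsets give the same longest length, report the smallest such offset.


Try each offset into the search buffer:
  offset=1 (pos 4, char 'e'): match length 0
  offset=2 (pos 3, char 'a'): match length 2
  offset=3 (pos 2, char 'e'): match length 0
  offset=4 (pos 1, char 'a'): match length 2
  offset=5 (pos 0, char 'a'): match length 1
Longest match has length 2, found at offsets 2, 4; take the smallest, offset 2.
next_char = character at position 5 + 2 = 7 -> 'e'

Best match: offset=2, length=2 (matching 'ae' starting at position 3)
LZ77 triple: (2, 2, 'e')


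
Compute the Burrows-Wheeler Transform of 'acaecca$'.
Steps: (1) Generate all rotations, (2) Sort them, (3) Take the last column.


Rotations (sorted):
  0: $acaecca -> last char: a
  1: a$acaecc -> last char: c
  2: acaecca$ -> last char: $
  3: aecca$ac -> last char: c
  4: ca$acaec -> last char: c
  5: caecca$a -> last char: a
  6: cca$acae -> last char: e
  7: ecca$aca -> last char: a


BWT = ac$ccaea


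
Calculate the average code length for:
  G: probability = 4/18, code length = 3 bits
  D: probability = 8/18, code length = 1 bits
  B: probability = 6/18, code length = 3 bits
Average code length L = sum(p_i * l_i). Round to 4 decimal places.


Weighted contributions p_i * l_i:
  G: (4/18) * 3 = 12/18
  D: (8/18) * 1 = 8/18
  B: (6/18) * 3 = 18/18
Sum = (12 + 8 + 18)/18 = 38/18

L = 38/18 = 2.1111 bits/symbol


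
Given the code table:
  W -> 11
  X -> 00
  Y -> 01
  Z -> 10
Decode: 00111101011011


Decoding:
00 -> X
11 -> W
11 -> W
01 -> Y
01 -> Y
10 -> Z
11 -> W


Result: XWWYYZW


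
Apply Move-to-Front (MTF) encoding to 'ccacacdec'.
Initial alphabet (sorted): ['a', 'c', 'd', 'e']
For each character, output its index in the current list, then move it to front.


MTF encoding:
'c': index 1 in ['a', 'c', 'd', 'e'] -> ['c', 'a', 'd', 'e']
'c': index 0 in ['c', 'a', 'd', 'e'] -> ['c', 'a', 'd', 'e']
'a': index 1 in ['c', 'a', 'd', 'e'] -> ['a', 'c', 'd', 'e']
'c': index 1 in ['a', 'c', 'd', 'e'] -> ['c', 'a', 'd', 'e']
'a': index 1 in ['c', 'a', 'd', 'e'] -> ['a', 'c', 'd', 'e']
'c': index 1 in ['a', 'c', 'd', 'e'] -> ['c', 'a', 'd', 'e']
'd': index 2 in ['c', 'a', 'd', 'e'] -> ['d', 'c', 'a', 'e']
'e': index 3 in ['d', 'c', 'a', 'e'] -> ['e', 'd', 'c', 'a']
'c': index 2 in ['e', 'd', 'c', 'a'] -> ['c', 'e', 'd', 'a']


Output: [1, 0, 1, 1, 1, 1, 2, 3, 2]


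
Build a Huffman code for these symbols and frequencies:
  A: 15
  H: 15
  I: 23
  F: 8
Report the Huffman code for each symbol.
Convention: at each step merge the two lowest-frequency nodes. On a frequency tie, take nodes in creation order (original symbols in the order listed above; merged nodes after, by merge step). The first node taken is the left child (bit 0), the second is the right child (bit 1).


Huffman tree construction:
Step 1: Merge F(8) + A(15) = 23
Step 2: Merge H(15) + I(23) = 38
Step 3: Merge (F+A)(23) + (H+I)(38) = 61
Read each symbol's code off the tree from the root (left child = 0, right child = 1).

Codes:
  A: 01 (length 2)
  H: 10 (length 2)
  I: 11 (length 2)
  F: 00 (length 2)
Average code length: 122/61 = 2.0000 bits/symbol


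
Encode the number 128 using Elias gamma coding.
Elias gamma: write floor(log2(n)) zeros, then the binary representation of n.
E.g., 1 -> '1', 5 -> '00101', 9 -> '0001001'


num_bits = floor(log2(128)) + 1 = 8
leading_zeros = num_bits - 1 = 7
binary(128) = 10000000

Elias gamma(128) = '0000000' + '10000000' = 000000010000000 (15 bits)


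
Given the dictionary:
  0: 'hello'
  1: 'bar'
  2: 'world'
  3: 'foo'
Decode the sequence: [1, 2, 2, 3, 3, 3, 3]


Look up each index in the dictionary:
  1 -> 'bar'
  2 -> 'world'
  2 -> 'world'
  3 -> 'foo'
  3 -> 'foo'
  3 -> 'foo'
  3 -> 'foo'

Decoded: "bar world world foo foo foo foo"


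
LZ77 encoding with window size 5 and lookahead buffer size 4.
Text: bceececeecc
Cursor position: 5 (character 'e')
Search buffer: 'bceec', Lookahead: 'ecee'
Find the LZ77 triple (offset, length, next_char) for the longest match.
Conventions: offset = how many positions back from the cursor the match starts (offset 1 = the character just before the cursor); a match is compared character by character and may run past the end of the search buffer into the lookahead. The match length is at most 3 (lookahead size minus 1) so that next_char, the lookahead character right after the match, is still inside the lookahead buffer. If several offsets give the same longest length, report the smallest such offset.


Try each offset into the search buffer:
  offset=1 (pos 4, char 'c'): match length 0
  offset=2 (pos 3, char 'e'): match length 3
  offset=3 (pos 2, char 'e'): match length 1
  offset=4 (pos 1, char 'c'): match length 0
  offset=5 (pos 0, char 'b'): match length 0
Longest match has length 3 at offset 2.
next_char = character at position 5 + 3 = 8 -> 'e'

Best match: offset=2, length=3 (matching 'ece' starting at position 3)
LZ77 triple: (2, 3, 'e')


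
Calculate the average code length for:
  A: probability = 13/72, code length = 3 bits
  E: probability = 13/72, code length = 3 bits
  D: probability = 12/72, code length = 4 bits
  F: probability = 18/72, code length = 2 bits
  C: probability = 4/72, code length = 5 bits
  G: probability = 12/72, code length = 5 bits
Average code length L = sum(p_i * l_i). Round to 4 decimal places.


Weighted contributions p_i * l_i:
  A: (13/72) * 3 = 39/72
  E: (13/72) * 3 = 39/72
  D: (12/72) * 4 = 48/72
  F: (18/72) * 2 = 36/72
  C: (4/72) * 5 = 20/72
  G: (12/72) * 5 = 60/72
Sum = (39 + 39 + 48 + 36 + 20 + 60)/72 = 242/72

L = 242/72 = 3.3611 bits/symbol


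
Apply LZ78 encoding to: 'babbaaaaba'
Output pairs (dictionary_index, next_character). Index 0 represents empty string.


LZ78 encoding steps:
Dictionary: {0: ''}
Step 1: w='' (idx 0), next='b' -> output (0, 'b'), add 'b' as idx 1
Step 2: w='' (idx 0), next='a' -> output (0, 'a'), add 'a' as idx 2
Step 3: w='b' (idx 1), next='b' -> output (1, 'b'), add 'bb' as idx 3
Step 4: w='a' (idx 2), next='a' -> output (2, 'a'), add 'aa' as idx 4
Step 5: w='aa' (idx 4), next='b' -> output (4, 'b'), add 'aab' as idx 5
Step 6: w='a' (idx 2), end of input -> output (2, '')


Encoded: [(0, 'b'), (0, 'a'), (1, 'b'), (2, 'a'), (4, 'b'), (2, '')]


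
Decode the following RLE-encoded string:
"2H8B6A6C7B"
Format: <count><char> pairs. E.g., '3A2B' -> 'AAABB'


Expanding each <count><char> pair:
  2H -> 'HH'
  8B -> 'BBBBBBBB'
  6A -> 'AAAAAA'
  6C -> 'CCCCCC'
  7B -> 'BBBBBBB'

Decoded = HHBBBBBBBBAAAAAACCCCCCBBBBBBB


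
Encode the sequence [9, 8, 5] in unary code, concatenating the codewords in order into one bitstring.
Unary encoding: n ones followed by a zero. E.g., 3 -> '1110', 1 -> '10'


Encode each number as n ones followed by a terminating 0:
  9 -> 1111111110 (10 bits)
  8 -> 111111110 (9 bits)
  5 -> 111110 (6 bits)
Total length = 10 + 9 + 6 = 25 bits.

Unary([9, 8, 5]) = 1111111110111111110111110 (25 bits)


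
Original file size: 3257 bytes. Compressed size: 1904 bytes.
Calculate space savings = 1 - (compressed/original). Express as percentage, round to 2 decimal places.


ratio = compressed/original = 1904/3257 = 0.584587
savings = 1 - ratio = 1 - 0.584587 = 0.415413
as a percentage: 0.415413 * 100 = 41.54%

Space savings = 1 - 1904/3257 = 41.54%


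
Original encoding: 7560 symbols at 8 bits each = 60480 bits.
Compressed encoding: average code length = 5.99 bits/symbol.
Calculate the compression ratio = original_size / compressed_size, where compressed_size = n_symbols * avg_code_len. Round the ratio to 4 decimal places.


original_size = n_symbols * orig_bits = 7560 * 8 = 60480 bits
compressed_size = n_symbols * avg_code_len = 7560 * 5.99 = 45284.4 bits
ratio = original_size / compressed_size = 60480 / 45284.4 = 1.3356

Compression ratio = 1.3356


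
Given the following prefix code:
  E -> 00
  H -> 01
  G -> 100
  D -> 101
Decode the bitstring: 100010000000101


Decoding step by step:
Bits 100 -> G
Bits 01 -> H
Bits 00 -> E
Bits 00 -> E
Bits 00 -> E
Bits 01 -> H
Bits 01 -> H


Decoded message: GHEEEHH


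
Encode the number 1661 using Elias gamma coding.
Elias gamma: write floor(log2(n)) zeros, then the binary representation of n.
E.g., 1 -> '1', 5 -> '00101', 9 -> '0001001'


num_bits = floor(log2(1661)) + 1 = 11
leading_zeros = num_bits - 1 = 10
binary(1661) = 11001111101

Elias gamma(1661) = '0000000000' + '11001111101' = 000000000011001111101 (21 bits)


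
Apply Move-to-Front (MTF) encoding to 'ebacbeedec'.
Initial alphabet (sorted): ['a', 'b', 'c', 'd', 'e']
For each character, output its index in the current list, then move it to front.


MTF encoding:
'e': index 4 in ['a', 'b', 'c', 'd', 'e'] -> ['e', 'a', 'b', 'c', 'd']
'b': index 2 in ['e', 'a', 'b', 'c', 'd'] -> ['b', 'e', 'a', 'c', 'd']
'a': index 2 in ['b', 'e', 'a', 'c', 'd'] -> ['a', 'b', 'e', 'c', 'd']
'c': index 3 in ['a', 'b', 'e', 'c', 'd'] -> ['c', 'a', 'b', 'e', 'd']
'b': index 2 in ['c', 'a', 'b', 'e', 'd'] -> ['b', 'c', 'a', 'e', 'd']
'e': index 3 in ['b', 'c', 'a', 'e', 'd'] -> ['e', 'b', 'c', 'a', 'd']
'e': index 0 in ['e', 'b', 'c', 'a', 'd'] -> ['e', 'b', 'c', 'a', 'd']
'd': index 4 in ['e', 'b', 'c', 'a', 'd'] -> ['d', 'e', 'b', 'c', 'a']
'e': index 1 in ['d', 'e', 'b', 'c', 'a'] -> ['e', 'd', 'b', 'c', 'a']
'c': index 3 in ['e', 'd', 'b', 'c', 'a'] -> ['c', 'e', 'd', 'b', 'a']


Output: [4, 2, 2, 3, 2, 3, 0, 4, 1, 3]


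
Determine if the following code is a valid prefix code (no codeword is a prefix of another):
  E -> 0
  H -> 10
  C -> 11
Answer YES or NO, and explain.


Checking each pair (does one codeword prefix another?):
  E='0' vs H='10': no prefix
  E='0' vs C='11': no prefix
  H='10' vs E='0': no prefix
  H='10' vs C='11': no prefix
  C='11' vs E='0': no prefix
  C='11' vs H='10': no prefix
No violation found over all pairs.

YES -- this is a valid prefix code. No codeword is a prefix of any other codeword.


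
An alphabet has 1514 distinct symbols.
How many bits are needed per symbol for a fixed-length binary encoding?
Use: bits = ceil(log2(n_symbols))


log2(1514) = 10.5641
Bracket: 2^10 = 1024 < 1514 <= 2^11 = 2048
So ceil(log2(1514)) = 11

bits = ceil(log2(1514)) = ceil(10.5641) = 11 bits


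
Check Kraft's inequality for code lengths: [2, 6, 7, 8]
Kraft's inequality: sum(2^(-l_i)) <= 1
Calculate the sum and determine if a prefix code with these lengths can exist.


Sum = 2^(-2) + 2^(-6) + 2^(-7) + 2^(-8)
    = 0.25 + 0.015625 + 0.0078125 + 0.00390625
    = 71/256 = 0.27734375
Since 0.27734375 <= 1, Kraft's inequality IS satisfied.
A prefix code with these lengths CAN exist.

Kraft sum = 0.27734375. Satisfied.


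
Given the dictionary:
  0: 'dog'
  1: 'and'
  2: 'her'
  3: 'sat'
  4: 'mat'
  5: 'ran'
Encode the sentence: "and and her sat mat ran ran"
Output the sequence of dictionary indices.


Look up each word in the dictionary:
  'and' -> 1
  'and' -> 1
  'her' -> 2
  'sat' -> 3
  'mat' -> 4
  'ran' -> 5
  'ran' -> 5

Encoded: [1, 1, 2, 3, 4, 5, 5]


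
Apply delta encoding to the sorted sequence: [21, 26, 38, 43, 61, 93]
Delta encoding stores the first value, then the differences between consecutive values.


First value: 21
Deltas:
  26 - 21 = 5
  38 - 26 = 12
  43 - 38 = 5
  61 - 43 = 18
  93 - 61 = 32


Delta encoded: [21, 5, 12, 5, 18, 32]


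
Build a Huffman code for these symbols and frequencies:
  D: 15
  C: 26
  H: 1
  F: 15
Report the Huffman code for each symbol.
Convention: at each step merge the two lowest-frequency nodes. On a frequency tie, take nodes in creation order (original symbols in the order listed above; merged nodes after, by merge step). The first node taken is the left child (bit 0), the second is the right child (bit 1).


Huffman tree construction:
Step 1: Merge H(1) + D(15) = 16
Step 2: Merge F(15) + (H+D)(16) = 31
Step 3: Merge C(26) + (F+(H+D))(31) = 57
Read each symbol's code off the tree from the root (left child = 0, right child = 1).

Codes:
  D: 111 (length 3)
  C: 0 (length 1)
  H: 110 (length 3)
  F: 10 (length 2)
Average code length: 104/57 = 1.8246 bits/symbol


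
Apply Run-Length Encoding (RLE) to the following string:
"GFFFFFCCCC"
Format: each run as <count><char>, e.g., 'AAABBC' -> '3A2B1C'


Scanning runs left to right:
  i=0: run of 'G' x 1 -> '1G'
  i=1: run of 'F' x 5 -> '5F'
  i=6: run of 'C' x 4 -> '4C'

RLE = 1G5F4C


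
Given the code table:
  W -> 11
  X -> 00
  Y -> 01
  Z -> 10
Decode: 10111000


Decoding:
10 -> Z
11 -> W
10 -> Z
00 -> X


Result: ZWZX


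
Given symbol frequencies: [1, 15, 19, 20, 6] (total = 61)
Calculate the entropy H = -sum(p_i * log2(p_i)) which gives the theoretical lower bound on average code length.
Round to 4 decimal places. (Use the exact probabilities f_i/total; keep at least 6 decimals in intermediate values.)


Per-symbol terms -p_i * log2(p_i) with p_i = f_i/61:
  p = 1/61 = 0.016393: log2(p) = -5.930737, -p*log2(p) = 0.097225
  p = 15/61 = 0.245902: log2(p) = -2.023847, -p*log2(p) = 0.497667
  p = 19/61 = 0.311475: log2(p) = -1.682810, -p*log2(p) = 0.524154
  p = 20/61 = 0.327869: log2(p) = -1.608809, -p*log2(p) = 0.527478
  p = 6/61 = 0.098361: log2(p) = -3.345775, -p*log2(p) = 0.329093
H = 0.097225 + 0.497667 + 0.524154 + 0.527478 + 0.329093 = 1.975617

H = 1.9756 bits/symbol


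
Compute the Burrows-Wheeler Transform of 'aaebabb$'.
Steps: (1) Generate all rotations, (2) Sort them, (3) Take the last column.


Rotations (sorted):
  0: $aaebabb -> last char: b
  1: aaebabb$ -> last char: $
  2: abb$aaeb -> last char: b
  3: aebabb$a -> last char: a
  4: b$aaebab -> last char: b
  5: babb$aae -> last char: e
  6: bb$aaeba -> last char: a
  7: ebabb$aa -> last char: a


BWT = b$babeaa


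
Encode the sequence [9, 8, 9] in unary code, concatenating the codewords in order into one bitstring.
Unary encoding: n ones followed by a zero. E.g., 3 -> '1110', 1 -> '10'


Encode each number as n ones followed by a terminating 0:
  9 -> 1111111110 (10 bits)
  8 -> 111111110 (9 bits)
  9 -> 1111111110 (10 bits)
Total length = 10 + 9 + 10 = 29 bits.

Unary([9, 8, 9]) = 11111111101111111101111111110 (29 bits)


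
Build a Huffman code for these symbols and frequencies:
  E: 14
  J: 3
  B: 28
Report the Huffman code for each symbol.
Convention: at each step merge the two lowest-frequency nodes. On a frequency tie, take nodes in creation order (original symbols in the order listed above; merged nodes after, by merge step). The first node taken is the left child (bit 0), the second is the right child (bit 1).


Huffman tree construction:
Step 1: Merge J(3) + E(14) = 17
Step 2: Merge (J+E)(17) + B(28) = 45
Read each symbol's code off the tree from the root (left child = 0, right child = 1).

Codes:
  E: 01 (length 2)
  J: 00 (length 2)
  B: 1 (length 1)
Average code length: 62/45 = 1.3778 bits/symbol


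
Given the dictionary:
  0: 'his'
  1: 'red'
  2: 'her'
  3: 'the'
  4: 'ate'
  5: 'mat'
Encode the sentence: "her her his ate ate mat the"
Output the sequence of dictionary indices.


Look up each word in the dictionary:
  'her' -> 2
  'her' -> 2
  'his' -> 0
  'ate' -> 4
  'ate' -> 4
  'mat' -> 5
  'the' -> 3

Encoded: [2, 2, 0, 4, 4, 5, 3]
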